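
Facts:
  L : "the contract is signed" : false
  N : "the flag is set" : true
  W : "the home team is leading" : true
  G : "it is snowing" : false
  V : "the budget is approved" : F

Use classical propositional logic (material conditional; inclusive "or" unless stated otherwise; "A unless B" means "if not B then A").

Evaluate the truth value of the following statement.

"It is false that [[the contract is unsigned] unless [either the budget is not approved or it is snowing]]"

In symbols: ~(~L | (~V | G))

~L = ~F = T
~V = ~F = T
~V | G = T | F = T
~L | (~V | G) = T | T = T
~(~L | (~V | G)) = ~T = F

The statement is false.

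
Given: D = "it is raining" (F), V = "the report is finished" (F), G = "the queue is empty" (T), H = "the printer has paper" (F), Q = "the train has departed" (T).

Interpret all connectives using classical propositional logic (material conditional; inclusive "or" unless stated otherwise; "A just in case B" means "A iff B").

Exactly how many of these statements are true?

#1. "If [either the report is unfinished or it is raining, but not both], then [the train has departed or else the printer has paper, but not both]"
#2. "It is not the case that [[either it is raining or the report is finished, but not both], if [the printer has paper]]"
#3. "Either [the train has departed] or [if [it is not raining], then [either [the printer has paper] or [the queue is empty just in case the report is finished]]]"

2

#1: Parsed as (not V xor D) -> (Q xor H)

not V = not False = True
not V xor D = True xor False = True
Q xor H = True xor False = True
(not V xor D) -> (Q xor H) = True -> True = True
Thus #1 is true.

#2: Parsed as not (H -> (D xor V))

D xor V = False xor False = False
H -> (D xor V) = False -> False = True
not (H -> (D xor V)) = not True = False
Thus #2 is false.

#3: Parsed as Q or (not D -> (H or (G iff V)))

not D = not False = True
G iff V = True iff False = False
H or (G iff V) = False or False = False
not D -> (H or (G iff V)) = True -> False = False
Q or (not D -> (H or (G iff V))) = True or False = True
So #3 is true.

True statements: 2 (#1, #3).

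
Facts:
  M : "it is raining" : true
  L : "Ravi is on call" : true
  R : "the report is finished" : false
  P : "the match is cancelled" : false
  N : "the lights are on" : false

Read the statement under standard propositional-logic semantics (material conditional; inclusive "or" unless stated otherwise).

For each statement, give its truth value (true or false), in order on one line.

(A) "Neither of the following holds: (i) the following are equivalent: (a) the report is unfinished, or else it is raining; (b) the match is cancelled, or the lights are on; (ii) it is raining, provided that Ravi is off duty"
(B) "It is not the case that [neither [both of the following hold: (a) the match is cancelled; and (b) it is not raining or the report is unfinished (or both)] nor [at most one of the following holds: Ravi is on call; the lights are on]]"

(A): Formalization: ((~R | M) <-> (P | N)) nor (~L -> M)

~R = ~F = T
~R | M = T | T = T
P | N = F | F = F
(~R | M) <-> (P | N) = T <-> F = F
~L = ~T = F
~L -> M = F -> T = T
((~R | M) <-> (P | N)) nor (~L -> M) = F nor T = F
Hence (A) is false.

(B): Parsed as ~((P & (~M | ~R)) nor (L nand N))

~M = ~T = F
~R = ~F = T
~M | ~R = F | T = T
P & (~M | ~R) = F & T = F
L nand N = T nand F = T
(P & (~M | ~R)) nor (L nand N) = F nor T = F
~((P & (~M | ~R)) nor (L nand N)) = ~F = T
Thus (B) is true.

(A) False / (B) True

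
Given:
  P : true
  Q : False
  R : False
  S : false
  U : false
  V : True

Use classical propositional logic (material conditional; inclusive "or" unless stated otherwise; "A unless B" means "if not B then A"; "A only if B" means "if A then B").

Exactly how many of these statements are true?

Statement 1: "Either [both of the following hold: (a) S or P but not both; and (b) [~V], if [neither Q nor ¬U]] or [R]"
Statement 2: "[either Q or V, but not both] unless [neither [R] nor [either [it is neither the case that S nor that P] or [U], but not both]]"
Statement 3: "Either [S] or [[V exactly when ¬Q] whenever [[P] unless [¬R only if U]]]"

3

Statement 1: Parsed as ((S xor P) and ((Q nor not U) -> not V)) or R

S xor P = False xor True = True
not U = not False = True
Q nor not U = False nor True = False
not V = not True = False
(Q nor not U) -> not V = False -> False = True
(S xor P) and ((Q nor not U) -> not V) = True and True = True
((S xor P) and ((Q nor not U) -> not V)) or R = True or False = True
So Statement 1 is true.

Statement 2: Formalization: (Q xor V) or (R nor ((S nor P) xor U))

Q xor V = False xor True = True
S nor P = False nor True = False
(S nor P) xor U = False xor False = False
R nor ((S nor P) xor U) = False nor False = True
(Q xor V) or (R nor ((S nor P) xor U)) = True or True = True
Hence Statement 2 is true.

Statement 3: Parsed as S or ((P or (not R -> U)) -> (V iff not Q))

not R = not False = True
not R -> U = True -> False = False
P or (not R -> U) = True or False = True
not Q = not False = True
V iff not Q = True iff True = True
(P or (not R -> U)) -> (V iff not Q) = True -> True = True
S or ((P or (not R -> U)) -> (V iff not Q)) = False or True = True
So Statement 3 is true.

3 of the 3 statements are true (Statement 1, Statement 2, Statement 3).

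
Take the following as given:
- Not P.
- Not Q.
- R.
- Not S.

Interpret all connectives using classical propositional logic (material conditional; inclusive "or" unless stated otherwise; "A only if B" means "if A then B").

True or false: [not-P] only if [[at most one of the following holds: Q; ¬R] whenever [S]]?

The statement is true.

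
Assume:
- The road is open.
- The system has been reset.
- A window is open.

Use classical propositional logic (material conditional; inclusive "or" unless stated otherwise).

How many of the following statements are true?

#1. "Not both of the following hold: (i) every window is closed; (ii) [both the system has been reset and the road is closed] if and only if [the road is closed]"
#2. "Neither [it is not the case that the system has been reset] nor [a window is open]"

1

Let M = "a window is open" (T), S = "the system has been reset" (T), U = "the road is closed" (F).

#1: This is ~M nand ((S & U) <-> U).

~M = ~T = F
S & U = T & F = F
(S & U) <-> U = F <-> F = T
~M nand ((S & U) <-> U) = F nand T = T
Thus #1 is true.

#2: Formalization: ~S nor M

~S = ~T = F
~S nor M = F nor T = F
So #2 is false.

True statements: 1 (#1).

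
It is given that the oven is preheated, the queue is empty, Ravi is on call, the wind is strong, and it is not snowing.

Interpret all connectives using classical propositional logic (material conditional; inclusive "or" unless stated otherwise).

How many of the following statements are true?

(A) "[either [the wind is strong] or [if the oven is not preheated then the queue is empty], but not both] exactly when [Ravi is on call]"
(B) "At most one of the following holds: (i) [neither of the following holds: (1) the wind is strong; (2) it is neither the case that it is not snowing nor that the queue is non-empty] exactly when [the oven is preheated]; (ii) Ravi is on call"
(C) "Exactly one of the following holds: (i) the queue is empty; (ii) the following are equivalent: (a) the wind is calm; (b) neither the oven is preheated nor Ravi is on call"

1

Let S = "the wind is strong" (T), P = "the oven is preheated" (T), Q = "the queue is empty" (T), R = "Ravi is on call" (T), U = "it is snowing" (F).

(A): In symbols: (S ⊕ (¬P → Q)) ↔ R

¬P = ¬T = F
¬P → Q = F → T = T
S ⊕ (¬P → Q) = T ⊕ T = F
(S ⊕ (¬P → Q)) ↔ R = F ↔ T = F
Hence (A) is false.

(B): In symbols: ((S ↓ (¬U ↓ ¬Q)) ↔ P) ↑ R

¬U = ¬F = T
¬Q = ¬T = F
¬U ↓ ¬Q = T ↓ F = F
S ↓ (¬U ↓ ¬Q) = T ↓ F = F
(S ↓ (¬U ↓ ¬Q)) ↔ P = F ↔ T = F
((S ↓ (¬U ↓ ¬Q)) ↔ P) ↑ R = F ↑ T = T
Hence (B) is true.

(C): Parsed as Q ⊕ (¬S ↔ (P ↓ R))

¬S = ¬T = F
P ↓ R = T ↓ T = F
¬S ↔ (P ↓ R) = F ↔ F = T
Q ⊕ (¬S ↔ (P ↓ R)) = T ⊕ T = F
So (C) is false.

1 of the 3 statements is true.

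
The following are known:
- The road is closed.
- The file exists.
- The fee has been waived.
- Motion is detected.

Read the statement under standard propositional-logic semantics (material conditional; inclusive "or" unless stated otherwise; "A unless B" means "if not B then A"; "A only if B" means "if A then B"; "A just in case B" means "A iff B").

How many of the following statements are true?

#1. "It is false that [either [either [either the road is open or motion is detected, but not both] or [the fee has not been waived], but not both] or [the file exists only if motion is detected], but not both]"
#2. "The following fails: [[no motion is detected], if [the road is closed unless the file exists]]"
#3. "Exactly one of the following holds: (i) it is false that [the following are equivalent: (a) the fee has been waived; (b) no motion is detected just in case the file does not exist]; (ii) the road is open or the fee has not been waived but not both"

Let P = "the road is closed" (True), S = "motion is detected" (True), R = "the fee has been waived" (True), Q = "the file exists" (True).

#1: This is not (((not P xor S) xor not R) xor (Q -> S)).

not P = not True = False
not P xor S = False xor True = True
not R = not True = False
(not P xor S) xor not R = True xor False = True
Q -> S = True -> True = True
((not P xor S) xor not R) xor (Q -> S) = True xor True = False
not (((not P xor S) xor not R) xor (Q -> S)) = not False = True
So #1 is true.

#2: Parsed as not ((P or Q) -> not S)

P or Q = True or True = True
not S = not True = False
(P or Q) -> not S = True -> False = False
not ((P or Q) -> not S) = not False = True
Thus #2 is true.

#3: This is not (R iff (not S iff not Q)) xor (not P xor not R).

not S = not True = False
not Q = not True = False
not S iff not Q = False iff False = True
R iff (not S iff not Q) = True iff True = True
not (R iff (not S iff not Q)) = not True = False
not P = not True = False
not R = not True = False
not P xor not R = False xor False = False
not (R iff (not S iff not Q)) xor (not P xor not R) = False xor False = False
So #3 is false.

2 of the 3 statements are true.

2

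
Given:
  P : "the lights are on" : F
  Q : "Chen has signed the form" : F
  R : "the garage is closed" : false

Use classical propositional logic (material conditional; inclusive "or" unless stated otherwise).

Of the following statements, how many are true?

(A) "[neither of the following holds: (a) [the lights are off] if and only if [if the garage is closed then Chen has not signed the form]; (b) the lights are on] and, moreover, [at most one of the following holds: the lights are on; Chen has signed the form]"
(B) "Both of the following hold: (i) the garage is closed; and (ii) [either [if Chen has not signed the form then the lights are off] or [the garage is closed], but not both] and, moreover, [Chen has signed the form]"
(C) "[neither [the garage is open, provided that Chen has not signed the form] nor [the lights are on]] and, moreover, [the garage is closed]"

(A): Formalization: ((¬P ↔ (R → ¬Q)) ↓ P) ∧ (P ↑ Q)

¬P = ¬F = T
¬Q = ¬F = T
R → ¬Q = F → T = T
¬P ↔ (R → ¬Q) = T ↔ T = T
(¬P ↔ (R → ¬Q)) ↓ P = T ↓ F = F
P ↑ Q = F ↑ F = T
((¬P ↔ (R → ¬Q)) ↓ P) ∧ (P ↑ Q) = F ∧ T = F
So (A) is false.

(B): Formalization: R ∧ (((¬Q → ¬P) ⊕ R) ∧ Q)

¬Q = ¬F = T
¬P = ¬F = T
¬Q → ¬P = T → T = T
(¬Q → ¬P) ⊕ R = T ⊕ F = T
((¬Q → ¬P) ⊕ R) ∧ Q = T ∧ F = F
R ∧ (((¬Q → ¬P) ⊕ R) ∧ Q) = F ∧ F = F
Thus (B) is false.

(C): This is ((¬Q → ¬R) ↓ P) ∧ R.

¬Q = ¬F = T
¬R = ¬F = T
¬Q → ¬R = T → T = T
(¬Q → ¬R) ↓ P = T ↓ F = F
((¬Q → ¬R) ↓ P) ∧ R = F ∧ F = F
So (C) is false.

Count: 0.

0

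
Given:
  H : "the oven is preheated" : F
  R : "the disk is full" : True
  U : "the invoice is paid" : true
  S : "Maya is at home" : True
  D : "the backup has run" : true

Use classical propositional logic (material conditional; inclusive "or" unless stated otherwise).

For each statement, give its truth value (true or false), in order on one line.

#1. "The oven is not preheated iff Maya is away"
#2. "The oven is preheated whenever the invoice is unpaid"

#1 F, #2 T

#1: This is not H iff not S.

not H = not False = True
not S = not True = False
not H iff not S = True iff False = False
So #1 is false.

#2: This is not U -> H.

not U = not True = False
not U -> H = False -> False = True
So #2 is true.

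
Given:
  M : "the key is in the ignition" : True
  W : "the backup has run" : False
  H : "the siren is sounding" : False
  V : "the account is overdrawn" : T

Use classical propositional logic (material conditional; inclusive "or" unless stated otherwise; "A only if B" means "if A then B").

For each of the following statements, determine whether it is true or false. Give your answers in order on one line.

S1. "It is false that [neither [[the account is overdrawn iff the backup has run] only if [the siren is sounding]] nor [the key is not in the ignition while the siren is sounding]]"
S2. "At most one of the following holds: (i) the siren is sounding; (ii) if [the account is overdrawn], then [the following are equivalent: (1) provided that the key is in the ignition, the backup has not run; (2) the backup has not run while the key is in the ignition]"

S1: Formalization: not (((V iff W) -> H) nor (not M and H))

V iff W = True iff False = False
(V iff W) -> H = False -> False = True
not M = not True = False
not M and H = False and False = False
((V iff W) -> H) nor (not M and H) = True nor False = False
not (((V iff W) -> H) nor (not M and H)) = not False = True
Hence S1 is true.

S2: In symbols: H nand (V -> ((M -> not W) iff (not W and M)))

not W = not False = True
M -> not W = True -> True = True
not W = not False = True
not W and M = True and True = True
(M -> not W) iff (not W and M) = True iff True = True
V -> ((M -> not W) iff (not W and M)) = True -> True = True
H nand (V -> ((M -> not W) iff (not W and M))) = False nand True = True
So S2 is true.

S1 True / S2 True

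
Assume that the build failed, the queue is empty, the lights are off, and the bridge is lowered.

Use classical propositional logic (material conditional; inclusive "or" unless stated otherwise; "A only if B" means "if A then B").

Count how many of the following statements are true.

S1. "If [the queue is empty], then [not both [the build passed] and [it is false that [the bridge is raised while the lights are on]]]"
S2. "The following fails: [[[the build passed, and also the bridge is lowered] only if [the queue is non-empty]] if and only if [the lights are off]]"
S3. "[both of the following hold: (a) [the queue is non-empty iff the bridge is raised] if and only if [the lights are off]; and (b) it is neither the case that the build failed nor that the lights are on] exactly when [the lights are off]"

1

Let M = "the queue is empty" (True), W = "the build passed" (False), S = "the bridge is raised" (False), L = "the lights are on" (False).

S1: Formalization: M -> (W nand not (S and L))

S and L = False and False = False
not (S and L) = not False = True
W nand not (S and L) = False nand True = True
M -> (W nand not (S and L)) = True -> True = True
Thus S1 is true.

S2: Formalization: not (((W and not S) -> not M) iff not L)

not S = not False = True
W and not S = False and True = False
not M = not True = False
(W and not S) -> not M = False -> False = True
not L = not False = True
((W and not S) -> not M) iff not L = True iff True = True
not (((W and not S) -> not M) iff not L) = not True = False
So S2 is false.

S3: In symbols: (((not M iff S) iff not L) and (not W nor L)) iff not L

not M = not True = False
not M iff S = False iff False = True
not L = not False = True
(not M iff S) iff not L = True iff True = True
not W = not False = True
not W nor L = True nor False = False
((not M iff S) iff not L) and (not W nor L) = True and False = False
not L = not False = True
(((not M iff S) iff not L) and (not W nor L)) iff not L = False iff True = False
So S3 is false.

1 of the 3 statements is true (S1).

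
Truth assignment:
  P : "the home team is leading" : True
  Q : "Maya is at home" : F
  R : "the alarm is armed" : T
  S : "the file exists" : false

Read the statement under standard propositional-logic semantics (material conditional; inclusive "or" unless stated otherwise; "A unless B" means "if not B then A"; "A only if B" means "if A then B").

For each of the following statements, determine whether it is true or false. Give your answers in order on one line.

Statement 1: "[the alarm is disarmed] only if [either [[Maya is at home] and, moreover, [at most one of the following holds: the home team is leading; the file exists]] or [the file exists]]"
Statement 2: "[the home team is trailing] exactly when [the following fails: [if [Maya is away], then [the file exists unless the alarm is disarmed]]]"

Statement 1: Parsed as not R -> ((Q and (P nand S)) or S)

not R = not True = False
P nand S = True nand False = True
Q and (P nand S) = False and True = False
(Q and (P nand S)) or S = False or False = False
not R -> ((Q and (P nand S)) or S) = False -> False = True
Hence Statement 1 is true.

Statement 2: This is not P iff not (not Q -> (S or not R)).

not P = not True = False
not Q = not False = True
not R = not True = False
S or not R = False or False = False
not Q -> (S or not R) = True -> False = False
not (not Q -> (S or not R)) = not False = True
not P iff not (not Q -> (S or not R)) = False iff True = False
Hence Statement 2 is false.

Statement 1 True, Statement 2 False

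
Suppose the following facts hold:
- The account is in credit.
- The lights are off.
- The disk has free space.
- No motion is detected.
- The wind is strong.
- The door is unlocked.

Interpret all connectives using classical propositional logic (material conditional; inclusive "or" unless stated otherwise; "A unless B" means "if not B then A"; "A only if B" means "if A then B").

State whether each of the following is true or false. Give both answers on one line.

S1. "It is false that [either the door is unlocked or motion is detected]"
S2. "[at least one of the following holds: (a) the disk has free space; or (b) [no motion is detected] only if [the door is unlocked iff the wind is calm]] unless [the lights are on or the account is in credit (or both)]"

Let V = "the door is locked" (F), S = "motion is detected" (F), R = "the disk is full" (F), U = "the wind is strong" (T), Q = "the lights are on" (F), P = "the account is overdrawn" (F).

S1: Formalization: ~(~V | S)

~V = ~F = T
~V | S = T | F = T
~(~V | S) = ~T = F
Hence S1 is false.

S2: Parsed as (~R | (~S -> (~V <-> ~U))) | (Q | ~P)

~R = ~F = T
~S = ~F = T
~V = ~F = T
~U = ~T = F
~V <-> ~U = T <-> F = F
~S -> (~V <-> ~U) = T -> F = F
~R | (~S -> (~V <-> ~U)) = T | F = T
~P = ~F = T
Q | ~P = F | T = T
(~R | (~S -> (~V <-> ~U))) | (Q | ~P) = T | T = T
Thus S2 is true.

S1 F, S2 T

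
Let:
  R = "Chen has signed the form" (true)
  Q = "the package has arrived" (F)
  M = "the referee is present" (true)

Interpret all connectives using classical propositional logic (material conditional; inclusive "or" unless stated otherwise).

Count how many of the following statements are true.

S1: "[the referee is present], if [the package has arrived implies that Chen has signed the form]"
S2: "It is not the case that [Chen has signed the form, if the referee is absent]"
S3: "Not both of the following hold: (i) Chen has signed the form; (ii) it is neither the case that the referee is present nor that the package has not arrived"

S1: Parsed as (Q -> R) -> M

Q -> R = False -> True = True
(Q -> R) -> M = True -> True = True
So S1 is true.

S2: Parsed as not (not M -> R)

not M = not True = False
not M -> R = False -> True = True
not (not M -> R) = not True = False
So S2 is false.

S3: This is R nand (M nor not Q).

not Q = not False = True
M nor not Q = True nor True = False
R nand (M nor not Q) = True nand False = True
So S3 is true.

Count: 2.

2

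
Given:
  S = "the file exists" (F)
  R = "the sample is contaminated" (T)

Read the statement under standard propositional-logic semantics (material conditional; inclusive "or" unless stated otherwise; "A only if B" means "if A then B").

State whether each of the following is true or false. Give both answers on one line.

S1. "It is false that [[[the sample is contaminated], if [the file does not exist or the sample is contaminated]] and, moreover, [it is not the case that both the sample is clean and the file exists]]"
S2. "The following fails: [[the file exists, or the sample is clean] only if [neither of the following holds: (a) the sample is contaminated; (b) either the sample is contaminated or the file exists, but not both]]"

S1: This is ~(((~S | R) -> R) & (~R nand S)).

~S = ~F = T
~S | R = T | T = T
(~S | R) -> R = T -> T = T
~R = ~T = F
~R nand S = F nand F = T
((~S | R) -> R) & (~R nand S) = T & T = T
~(((~S | R) -> R) & (~R nand S)) = ~T = F
Hence S1 is false.

S2: In symbols: ~((S | ~R) -> (R nor (R xor S)))

~R = ~T = F
S | ~R = F | F = F
R xor S = T xor F = T
R nor (R xor S) = T nor T = F
(S | ~R) -> (R nor (R xor S)) = F -> F = T
~((S | ~R) -> (R nor (R xor S))) = ~T = F
Hence S2 is false.

S1 False; S2 False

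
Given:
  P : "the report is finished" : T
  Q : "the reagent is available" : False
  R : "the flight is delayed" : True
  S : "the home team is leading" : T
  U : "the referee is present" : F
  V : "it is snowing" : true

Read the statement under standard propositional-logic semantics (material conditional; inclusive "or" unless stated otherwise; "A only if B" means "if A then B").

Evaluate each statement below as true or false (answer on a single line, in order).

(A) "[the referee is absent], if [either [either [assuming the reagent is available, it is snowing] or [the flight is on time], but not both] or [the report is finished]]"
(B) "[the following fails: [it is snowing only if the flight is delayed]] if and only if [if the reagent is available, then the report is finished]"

(A): This is (((Q -> V) xor not R) or P) -> not U.

Q -> V = False -> True = True
not R = not True = False
(Q -> V) xor not R = True xor False = True
((Q -> V) xor not R) or P = True or True = True
not U = not False = True
(((Q -> V) xor not R) or P) -> not U = True -> True = True
Hence (A) is true.

(B): This is not (V -> R) iff (Q -> P).

V -> R = True -> True = True
not (V -> R) = not True = False
Q -> P = False -> True = True
not (V -> R) iff (Q -> P) = False iff True = False
So (B) is false.

(A) T, (B) F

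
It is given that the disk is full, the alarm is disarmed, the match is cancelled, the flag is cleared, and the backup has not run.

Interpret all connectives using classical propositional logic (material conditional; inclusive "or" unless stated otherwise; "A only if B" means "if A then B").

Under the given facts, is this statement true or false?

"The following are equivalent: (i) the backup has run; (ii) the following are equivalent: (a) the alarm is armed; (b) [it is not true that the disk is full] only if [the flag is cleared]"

true

Let R = "the backup has run" (False), P = "the alarm is armed" (False), H = "the disk is full" (True), U = "the flag is set" (False).
In symbols: R iff (P iff (not H -> not U))

not H = not True = False
not U = not False = True
not H -> not U = False -> True = True
P iff (not H -> not U) = False iff True = False
R iff (P iff (not H -> not U)) = False iff False = True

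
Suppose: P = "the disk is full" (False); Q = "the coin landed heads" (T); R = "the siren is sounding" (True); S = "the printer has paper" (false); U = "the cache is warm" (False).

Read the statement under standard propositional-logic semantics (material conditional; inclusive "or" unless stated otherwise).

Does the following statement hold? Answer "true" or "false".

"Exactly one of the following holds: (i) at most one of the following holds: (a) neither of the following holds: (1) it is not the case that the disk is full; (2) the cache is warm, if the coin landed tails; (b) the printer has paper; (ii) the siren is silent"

true

Formalization: ((¬P ↓ (¬Q → U)) ↑ S) ⊕ ¬R

¬P = ¬F = T
¬Q = ¬T = F
¬Q → U = F → F = T
¬P ↓ (¬Q → U) = T ↓ T = F
(¬P ↓ (¬Q → U)) ↑ S = F ↑ F = T
¬R = ¬T = F
((¬P ↓ (¬Q → U)) ↑ S) ⊕ ¬R = T ⊕ F = T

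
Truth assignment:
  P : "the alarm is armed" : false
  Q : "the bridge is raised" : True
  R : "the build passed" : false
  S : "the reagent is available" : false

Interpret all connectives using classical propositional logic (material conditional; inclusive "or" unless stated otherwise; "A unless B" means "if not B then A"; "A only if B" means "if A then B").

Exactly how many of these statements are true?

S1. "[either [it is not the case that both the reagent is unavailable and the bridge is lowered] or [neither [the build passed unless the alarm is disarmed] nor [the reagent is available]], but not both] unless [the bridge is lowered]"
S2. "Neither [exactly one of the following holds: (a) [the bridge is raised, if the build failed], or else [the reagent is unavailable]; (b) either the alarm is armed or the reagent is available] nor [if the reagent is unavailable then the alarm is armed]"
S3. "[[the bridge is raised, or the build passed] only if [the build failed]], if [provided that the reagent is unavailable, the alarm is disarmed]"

2

S1: In symbols: ((~S nand ~Q) xor ((R | ~P) nor S)) | ~Q

~S = ~F = T
~Q = ~T = F
~S nand ~Q = T nand F = T
~P = ~F = T
R | ~P = F | T = T
(R | ~P) nor S = T nor F = F
(~S nand ~Q) xor ((R | ~P) nor S) = T xor F = T
~Q = ~T = F
((~S nand ~Q) xor ((R | ~P) nor S)) | ~Q = T | F = T
Hence S1 is true.

S2: This is (((~R -> Q) | ~S) xor (P | S)) nor (~S -> P).

~R = ~F = T
~R -> Q = T -> T = T
~S = ~F = T
(~R -> Q) | ~S = T | T = T
P | S = F | F = F
((~R -> Q) | ~S) xor (P | S) = T xor F = T
~S = ~F = T
~S -> P = T -> F = F
(((~R -> Q) | ~S) xor (P | S)) nor (~S -> P) = T nor F = F
Hence S2 is false.

S3: In symbols: (~S -> ~P) -> ((Q | R) -> ~R)

~S = ~F = T
~P = ~F = T
~S -> ~P = T -> T = T
Q | R = T | F = T
~R = ~F = T
(Q | R) -> ~R = T -> T = T
(~S -> ~P) -> ((Q | R) -> ~R) = T -> T = T
So S3 is true.

Count: 2.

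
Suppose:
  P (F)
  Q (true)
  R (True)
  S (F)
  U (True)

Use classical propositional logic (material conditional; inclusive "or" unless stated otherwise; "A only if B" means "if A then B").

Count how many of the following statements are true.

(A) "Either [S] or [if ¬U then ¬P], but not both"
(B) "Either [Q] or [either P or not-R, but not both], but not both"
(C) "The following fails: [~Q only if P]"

2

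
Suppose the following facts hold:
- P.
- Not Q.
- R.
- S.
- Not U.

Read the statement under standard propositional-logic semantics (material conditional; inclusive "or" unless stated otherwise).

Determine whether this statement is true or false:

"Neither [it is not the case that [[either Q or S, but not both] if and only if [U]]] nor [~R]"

False

Formalization: ~((Q xor S) <-> U) nor ~R

Q xor S = F xor T = T
(Q xor S) <-> U = T <-> F = F
~((Q xor S) <-> U) = ~F = T
~R = ~T = F
~((Q xor S) <-> U) nor ~R = T nor F = F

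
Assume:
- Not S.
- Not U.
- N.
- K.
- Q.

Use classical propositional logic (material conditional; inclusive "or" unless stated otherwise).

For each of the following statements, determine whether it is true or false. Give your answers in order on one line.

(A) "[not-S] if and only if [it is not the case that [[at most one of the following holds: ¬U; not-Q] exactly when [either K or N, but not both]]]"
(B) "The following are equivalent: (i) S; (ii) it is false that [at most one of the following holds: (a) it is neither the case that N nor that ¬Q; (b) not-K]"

(A): This is ~S <-> ~((~U nand ~Q) <-> (K xor N)).

~S = ~F = T
~U = ~F = T
~Q = ~T = F
~U nand ~Q = T nand F = T
K xor N = T xor T = F
(~U nand ~Q) <-> (K xor N) = T <-> F = F
~((~U nand ~Q) <-> (K xor N)) = ~F = T
~S <-> ~((~U nand ~Q) <-> (K xor N)) = T <-> T = T
Hence (A) is true.

(B): In symbols: S <-> ~((N nor ~Q) nand ~K)

~Q = ~T = F
N nor ~Q = T nor F = F
~K = ~T = F
(N nor ~Q) nand ~K = F nand F = T
~((N nor ~Q) nand ~K) = ~T = F
S <-> ~((N nor ~Q) nand ~K) = F <-> F = T
So (B) is true.

(A) T, (B) T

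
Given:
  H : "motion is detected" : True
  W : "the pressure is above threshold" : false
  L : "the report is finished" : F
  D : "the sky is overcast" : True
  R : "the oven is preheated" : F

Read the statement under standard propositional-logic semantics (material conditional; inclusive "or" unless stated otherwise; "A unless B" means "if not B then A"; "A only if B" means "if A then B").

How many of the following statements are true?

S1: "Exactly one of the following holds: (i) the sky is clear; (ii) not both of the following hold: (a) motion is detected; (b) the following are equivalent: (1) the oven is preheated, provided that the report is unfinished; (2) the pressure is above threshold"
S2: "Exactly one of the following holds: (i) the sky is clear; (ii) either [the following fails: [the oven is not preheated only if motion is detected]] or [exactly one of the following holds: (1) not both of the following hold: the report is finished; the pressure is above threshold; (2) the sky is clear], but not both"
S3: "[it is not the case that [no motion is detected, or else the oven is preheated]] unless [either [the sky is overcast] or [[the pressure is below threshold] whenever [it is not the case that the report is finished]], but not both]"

2

S1: Parsed as ~D xor (H nand ((~L -> R) <-> W))

~D = ~T = F
~L = ~F = T
~L -> R = T -> F = F
(~L -> R) <-> W = F <-> F = T
H nand ((~L -> R) <-> W) = T nand T = F
~D xor (H nand ((~L -> R) <-> W)) = F xor F = F
So S1 is false.

S2: Parsed as ~D xor (~(~R -> H) xor ((L nand W) xor ~D))

~D = ~T = F
~R = ~F = T
~R -> H = T -> T = T
~(~R -> H) = ~T = F
L nand W = F nand F = T
~D = ~T = F
(L nand W) xor ~D = T xor F = T
~(~R -> H) xor ((L nand W) xor ~D) = F xor T = T
~D xor (~(~R -> H) xor ((L nand W) xor ~D)) = F xor T = T
So S2 is true.

S3: This is ~(~H | R) | (D xor (~L -> ~W)).

~H = ~T = F
~H | R = F | F = F
~(~H | R) = ~F = T
~L = ~F = T
~W = ~F = T
~L -> ~W = T -> T = T
D xor (~L -> ~W) = T xor T = F
~(~H | R) | (D xor (~L -> ~W)) = T | F = T
Thus S3 is true.

2 of the 3 statements are true.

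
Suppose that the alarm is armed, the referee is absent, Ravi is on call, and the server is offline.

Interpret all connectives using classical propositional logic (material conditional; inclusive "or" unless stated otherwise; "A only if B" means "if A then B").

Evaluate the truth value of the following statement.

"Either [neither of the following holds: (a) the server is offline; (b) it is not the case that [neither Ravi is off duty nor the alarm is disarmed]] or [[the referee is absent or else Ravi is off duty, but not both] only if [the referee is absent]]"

Let P = "the server is online" (False), K = "Ravi is on call" (True), G = "the alarm is armed" (True), Q = "the referee is present" (False).
In symbols: (not P nor not (not K nor not G)) or ((not Q xor not K) -> not Q)

not P = not False = True
not K = not True = False
not G = not True = False
not K nor not G = False nor False = True
not (not K nor not G) = not True = False
not P nor not (not K nor not G) = True nor False = False
not Q = not False = True
not K = not True = False
not Q xor not K = True xor False = True
not Q = not False = True
(not Q xor not K) -> not Q = True -> True = True
(not P nor not (not K nor not G)) or ((not Q xor not K) -> not Q) = False or True = True

True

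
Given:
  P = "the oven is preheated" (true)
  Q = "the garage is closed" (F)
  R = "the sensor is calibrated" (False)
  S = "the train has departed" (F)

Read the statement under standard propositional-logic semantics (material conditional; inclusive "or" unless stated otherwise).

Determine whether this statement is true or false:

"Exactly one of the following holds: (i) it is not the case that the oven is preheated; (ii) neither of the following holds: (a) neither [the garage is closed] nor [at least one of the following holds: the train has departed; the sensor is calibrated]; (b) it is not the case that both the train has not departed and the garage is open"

This is ¬P ⊕ ((Q ↓ (S ∨ R)) ↓ (¬S ↑ ¬Q)).

¬P = ¬T = F
S ∨ R = F ∨ F = F
Q ↓ (S ∨ R) = F ↓ F = T
¬S = ¬F = T
¬Q = ¬F = T
¬S ↑ ¬Q = T ↑ T = F
(Q ↓ (S ∨ R)) ↓ (¬S ↑ ¬Q) = T ↓ F = F
¬P ⊕ ((Q ↓ (S ∨ R)) ↓ (¬S ↑ ¬Q)) = F ⊕ F = F

False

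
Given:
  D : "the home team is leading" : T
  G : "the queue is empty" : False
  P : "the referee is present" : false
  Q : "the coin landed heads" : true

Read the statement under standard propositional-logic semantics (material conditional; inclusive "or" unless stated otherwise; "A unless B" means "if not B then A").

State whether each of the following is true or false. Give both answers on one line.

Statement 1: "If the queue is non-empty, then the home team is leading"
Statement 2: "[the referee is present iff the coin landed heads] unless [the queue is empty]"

Statement 1 T; Statement 2 F

Statement 1: Formalization: ~G -> D

~G = ~F = T
~G -> D = T -> T = T
Hence Statement 1 is true.

Statement 2: Formalization: (P <-> Q) | G

P <-> Q = F <-> T = F
(P <-> Q) | G = F | F = F
Hence Statement 2 is false.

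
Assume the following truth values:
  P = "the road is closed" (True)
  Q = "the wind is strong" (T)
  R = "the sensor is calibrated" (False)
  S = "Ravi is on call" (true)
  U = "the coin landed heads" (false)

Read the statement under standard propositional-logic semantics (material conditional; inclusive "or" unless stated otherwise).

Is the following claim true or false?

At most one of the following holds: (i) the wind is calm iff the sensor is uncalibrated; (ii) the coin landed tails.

Formalization: (¬Q ↔ ¬R) ↑ ¬U

¬Q = ¬T = F
¬R = ¬F = T
¬Q ↔ ¬R = F ↔ T = F
¬U = ¬F = T
(¬Q ↔ ¬R) ↑ ¬U = F ↑ T = T

True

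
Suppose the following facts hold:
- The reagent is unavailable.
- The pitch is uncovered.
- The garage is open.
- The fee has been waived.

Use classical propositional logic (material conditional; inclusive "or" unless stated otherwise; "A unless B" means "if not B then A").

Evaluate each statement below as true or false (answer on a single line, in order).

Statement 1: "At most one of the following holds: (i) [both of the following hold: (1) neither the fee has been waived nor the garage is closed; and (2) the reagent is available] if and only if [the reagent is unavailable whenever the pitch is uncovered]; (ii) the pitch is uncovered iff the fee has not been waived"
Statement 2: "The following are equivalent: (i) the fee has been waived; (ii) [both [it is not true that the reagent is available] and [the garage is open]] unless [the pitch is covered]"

Statement 1 T / Statement 2 T

Let D = "the fee has been waived" (T), L = "the garage is closed" (F), S = "the reagent is available" (F), R = "the pitch is covered" (F).

Statement 1: This is (((D nor L) & S) <-> (~R -> ~S)) nand (~R <-> ~D).

D nor L = T nor F = F
(D nor L) & S = F & F = F
~R = ~F = T
~S = ~F = T
~R -> ~S = T -> T = T
((D nor L) & S) <-> (~R -> ~S) = F <-> T = F
~R = ~F = T
~D = ~T = F
~R <-> ~D = T <-> F = F
(((D nor L) & S) <-> (~R -> ~S)) nand (~R <-> ~D) = F nand F = T
Hence Statement 1 is true.

Statement 2: Formalization: D <-> ((~S & ~L) | R)

~S = ~F = T
~L = ~F = T
~S & ~L = T & T = T
(~S & ~L) | R = T | F = T
D <-> ((~S & ~L) | R) = T <-> T = T
Hence Statement 2 is true.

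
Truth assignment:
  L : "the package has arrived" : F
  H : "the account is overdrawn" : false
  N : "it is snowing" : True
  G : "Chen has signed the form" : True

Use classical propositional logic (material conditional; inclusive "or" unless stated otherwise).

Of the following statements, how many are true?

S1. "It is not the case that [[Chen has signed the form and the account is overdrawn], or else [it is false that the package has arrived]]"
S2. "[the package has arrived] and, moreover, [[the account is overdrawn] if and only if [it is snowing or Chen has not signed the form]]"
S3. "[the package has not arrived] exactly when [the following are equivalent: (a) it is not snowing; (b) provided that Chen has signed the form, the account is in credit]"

S1: This is ¬((G ∧ H) ∨ ¬L).

G ∧ H = T ∧ F = F
¬L = ¬F = T
(G ∧ H) ∨ ¬L = F ∨ T = T
¬((G ∧ H) ∨ ¬L) = ¬T = F
Thus S1 is false.

S2: In symbols: L ∧ (H ↔ (N ∨ ¬G))

¬G = ¬T = F
N ∨ ¬G = T ∨ F = T
H ↔ (N ∨ ¬G) = F ↔ T = F
L ∧ (H ↔ (N ∨ ¬G)) = F ∧ F = F
Hence S2 is false.

S3: This is ¬L ↔ (¬N ↔ (G → ¬H)).

¬L = ¬F = T
¬N = ¬T = F
¬H = ¬F = T
G → ¬H = T → T = T
¬N ↔ (G → ¬H) = F ↔ T = F
¬L ↔ (¬N ↔ (G → ¬H)) = T ↔ F = F
Hence S3 is false.

Count: 0.

0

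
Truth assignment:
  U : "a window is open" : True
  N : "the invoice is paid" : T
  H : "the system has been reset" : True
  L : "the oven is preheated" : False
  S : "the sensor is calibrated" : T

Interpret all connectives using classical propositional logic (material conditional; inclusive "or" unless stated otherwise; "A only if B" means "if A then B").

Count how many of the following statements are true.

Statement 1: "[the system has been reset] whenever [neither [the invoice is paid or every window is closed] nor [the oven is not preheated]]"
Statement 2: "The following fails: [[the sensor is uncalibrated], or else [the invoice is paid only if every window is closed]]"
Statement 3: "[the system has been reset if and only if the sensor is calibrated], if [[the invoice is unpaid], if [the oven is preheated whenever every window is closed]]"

3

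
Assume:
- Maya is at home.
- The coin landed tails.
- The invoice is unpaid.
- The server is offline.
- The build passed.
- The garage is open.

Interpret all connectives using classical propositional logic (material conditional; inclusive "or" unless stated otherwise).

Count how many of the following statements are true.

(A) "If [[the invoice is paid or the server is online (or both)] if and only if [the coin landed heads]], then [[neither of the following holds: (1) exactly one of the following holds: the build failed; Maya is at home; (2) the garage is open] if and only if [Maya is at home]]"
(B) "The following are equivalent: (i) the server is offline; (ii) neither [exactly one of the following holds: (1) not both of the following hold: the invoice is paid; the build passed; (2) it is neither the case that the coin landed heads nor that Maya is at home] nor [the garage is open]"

0

Let R = "the invoice is paid" (F), S = "the server is online" (F), Q = "the coin landed heads" (F), U = "the build passed" (T), P = "Maya is at home" (T), V = "the garage is closed" (F).

(A): In symbols: ((R ∨ S) ↔ Q) → (((¬U ⊕ P) ↓ ¬V) ↔ P)

R ∨ S = F ∨ F = F
(R ∨ S) ↔ Q = F ↔ F = T
¬U = ¬T = F
¬U ⊕ P = F ⊕ T = T
¬V = ¬F = T
(¬U ⊕ P) ↓ ¬V = T ↓ T = F
((¬U ⊕ P) ↓ ¬V) ↔ P = F ↔ T = F
((R ∨ S) ↔ Q) → (((¬U ⊕ P) ↓ ¬V) ↔ P) = T → F = F
Thus (A) is false.

(B): In symbols: ¬S ↔ (((R ↑ U) ⊕ (Q ↓ P)) ↓ ¬V)

¬S = ¬F = T
R ↑ U = F ↑ T = T
Q ↓ P = F ↓ T = F
(R ↑ U) ⊕ (Q ↓ P) = T ⊕ F = T
¬V = ¬F = T
((R ↑ U) ⊕ (Q ↓ P)) ↓ ¬V = T ↓ T = F
¬S ↔ (((R ↑ U) ⊕ (Q ↓ P)) ↓ ¬V) = T ↔ F = F
So (B) is false.

Count: 0.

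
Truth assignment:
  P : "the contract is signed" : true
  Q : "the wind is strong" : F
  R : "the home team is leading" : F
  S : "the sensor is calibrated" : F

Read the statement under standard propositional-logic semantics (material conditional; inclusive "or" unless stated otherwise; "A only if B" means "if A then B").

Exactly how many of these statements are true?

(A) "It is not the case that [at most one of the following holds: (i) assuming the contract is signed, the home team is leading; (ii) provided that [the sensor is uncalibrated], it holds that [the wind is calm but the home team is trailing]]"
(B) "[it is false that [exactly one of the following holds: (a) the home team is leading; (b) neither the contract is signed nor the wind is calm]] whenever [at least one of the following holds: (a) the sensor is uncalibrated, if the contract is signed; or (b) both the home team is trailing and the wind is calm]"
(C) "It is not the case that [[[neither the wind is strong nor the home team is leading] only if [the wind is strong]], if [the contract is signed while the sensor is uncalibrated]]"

(A): Parsed as not ((P -> R) nand (not S -> (not Q and not R)))

P -> R = True -> False = False
not S = not False = True
not Q = not False = True
not R = not False = True
not Q and not R = True and True = True
not S -> (not Q and not R) = True -> True = True
(P -> R) nand (not S -> (not Q and not R)) = False nand True = True
not ((P -> R) nand (not S -> (not Q and not R))) = not True = False
So (A) is false.

(B): In symbols: ((P -> not S) or (not R and not Q)) -> not (R xor (P nor not Q))

not S = not False = True
P -> not S = True -> True = True
not R = not False = True
not Q = not False = True
not R and not Q = True and True = True
(P -> not S) or (not R and not Q) = True or True = True
not Q = not False = True
P nor not Q = True nor True = False
R xor (P nor not Q) = False xor False = False
not (R xor (P nor not Q)) = not False = True
((P -> not S) or (not R and not Q)) -> not (R xor (P nor not Q)) = True -> True = True
Hence (B) is true.

(C): Parsed as not ((P and not S) -> ((Q nor R) -> Q))

not S = not False = True
P and not S = True and True = True
Q nor R = False nor False = True
(Q nor R) -> Q = True -> False = False
(P and not S) -> ((Q nor R) -> Q) = True -> False = False
not ((P and not S) -> ((Q nor R) -> Q)) = not False = True
So (C) is true.

2 of the 3 statements are true ((B), (C)).

2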